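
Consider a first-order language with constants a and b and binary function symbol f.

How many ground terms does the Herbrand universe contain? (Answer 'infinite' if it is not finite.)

infinite

The signature has at least one function symbol (f, arity 2) and at least one constant (a).
Iterating f gives infinitely many distinct ground terms: a, f(a, a), f(f(a, a), f(a, a)), ...
So the Herbrand universe is infinite.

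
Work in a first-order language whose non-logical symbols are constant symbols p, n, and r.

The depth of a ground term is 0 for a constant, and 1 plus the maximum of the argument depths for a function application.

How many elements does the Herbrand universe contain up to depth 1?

With no function symbols every ground term is a constant, so there are exactly 3 ground terms at every depth bound.
N_0 = 3
N_1 = 3

3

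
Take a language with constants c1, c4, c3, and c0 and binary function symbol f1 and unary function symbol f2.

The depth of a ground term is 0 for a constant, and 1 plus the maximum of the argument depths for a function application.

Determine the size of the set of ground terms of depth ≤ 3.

365424

Let N_k = |{terms of depth ≤ k}|. Then N_0 = 4 and N_k = 4 + N_{k-1}^2 + N_{k-1} for k ≥ 1 (one summand per function symbol, arity giving the exponent).
N_0 = 4
N_1 = 4 + 4^2 + 4 = 24
N_2 = 4 + 24^2 + 24 = 604
N_3 = 4 + 604^2 + 604 = 365424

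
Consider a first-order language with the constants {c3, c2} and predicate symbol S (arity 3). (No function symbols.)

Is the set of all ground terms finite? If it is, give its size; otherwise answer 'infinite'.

2

There are no function symbols, so every ground term is one of the 2 constants.
The Herbrand universe is {c3, c2}, which is finite with 2 elements.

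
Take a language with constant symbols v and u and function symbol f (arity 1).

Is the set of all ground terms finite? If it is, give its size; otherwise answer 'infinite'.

infinite

The signature has at least one function symbol (f, arity 1) and at least one constant (v).
Iterating f gives infinitely many distinct ground terms: v, f(v), f(f(v)), ...
So the Herbrand universe is infinite.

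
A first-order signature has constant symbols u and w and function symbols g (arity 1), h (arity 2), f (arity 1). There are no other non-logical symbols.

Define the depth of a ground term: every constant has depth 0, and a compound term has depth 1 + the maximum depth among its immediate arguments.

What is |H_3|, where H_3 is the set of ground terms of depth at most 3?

15130

Count level by level. With function symbols g/1, h/2, f/1, the terms of depth ≤ k are the 2 constants together with each function applied to depth-≤(k−1) tuples, so N_k = 2 + N_{k-1} + N_{k-1}^2 + N_{k-1}.
N_0 = 2
N_1 = 2 + 2 + 2^2 + 2 = 10
N_2 = 2 + 10 + 10^2 + 10 = 122
N_3 = 2 + 122 + 122^2 + 122 = 15130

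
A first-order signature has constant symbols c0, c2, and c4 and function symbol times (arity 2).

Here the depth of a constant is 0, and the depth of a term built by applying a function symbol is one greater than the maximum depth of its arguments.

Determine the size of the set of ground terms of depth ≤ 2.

147

Let N_k = |{terms of depth ≤ k}|. Then N_0 = 3 and N_k = 3 + N_{k-1}^2 for k ≥ 1 (one summand per function symbol, arity giving the exponent).
N_0 = 3
N_1 = 3 + 3^2 = 12
N_2 = 3 + 12^2 = 147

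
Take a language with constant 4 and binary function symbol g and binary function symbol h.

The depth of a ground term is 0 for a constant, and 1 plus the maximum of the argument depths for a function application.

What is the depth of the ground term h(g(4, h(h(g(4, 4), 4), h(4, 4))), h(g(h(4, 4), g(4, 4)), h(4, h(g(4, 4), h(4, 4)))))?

5

depth(g(4, 4)) = 1 + max(0, 0) = 1
depth(h(g(4, 4), 4)) = 1 + max(1, 0) = 2
depth(h(4, 4)) = 1 + max(0, 0) = 1
depth(h(h(g(4, 4), 4), h(4, 4))) = 1 + max(2, 1) = 3
depth(g(4, h(h(g(4, 4), 4), h(4, 4)))) = 1 + max(0, 3) = 4
depth(g(h(4, 4), g(4, 4))) = 1 + max(1, 1) = 2
depth(h(g(4, 4), h(4, 4))) = 1 + max(1, 1) = 2
depth(h(4, h(g(4, 4), h(4, 4)))) = 1 + max(0, 2) = 3
depth(h(g(h(4, 4), g(4, 4)), h(4, h(g(4, 4), h(4, 4))))) = 1 + max(2, 3) = 4
depth(h(g(4, h(h(g(4, 4), 4), h(4, 4))), h(g(h(4, 4), g(4, 4)), h(4, h(g(4, 4), h(4, 4)))))) = 1 + max(4, 4) = 5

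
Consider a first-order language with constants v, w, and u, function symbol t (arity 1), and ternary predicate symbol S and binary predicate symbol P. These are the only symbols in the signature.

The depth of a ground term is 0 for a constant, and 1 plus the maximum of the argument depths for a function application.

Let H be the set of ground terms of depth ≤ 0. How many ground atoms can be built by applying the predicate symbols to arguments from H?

36

First count ground terms of depth ≤ 0.
Let N_k = |{terms of depth ≤ k}|. Then N_0 = 3 and N_k = 3 + N_{k-1} for k ≥ 1 (one summand per function symbol, arity giving the exponent).
N_0 = 3
Explicitly: v, w, u.
So |H| = 3.
For each predicate symbol, the number of ground atoms is |H| raised to its arity; summing:
  S: 3^3 = 27;  P: 3^2 = 9
Total ground atoms: 27 + 9 = 36.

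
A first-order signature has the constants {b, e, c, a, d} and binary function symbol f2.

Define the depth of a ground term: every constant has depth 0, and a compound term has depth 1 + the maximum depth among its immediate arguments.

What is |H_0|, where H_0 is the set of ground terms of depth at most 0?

5

Let N_k count ground terms of depth at most k. Each non-constant term of depth ≤ k is some function symbol applied to depth-≤(k−1) arguments, giving N_k = 5 + N_{k-1}^2.
N_0 = 5
Explicitly: b, e, c, a, d.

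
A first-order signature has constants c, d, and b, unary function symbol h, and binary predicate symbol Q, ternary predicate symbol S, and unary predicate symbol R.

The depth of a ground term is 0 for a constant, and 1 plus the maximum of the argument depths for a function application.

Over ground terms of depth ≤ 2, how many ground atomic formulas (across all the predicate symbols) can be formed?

First count ground terms of depth ≤ 2.
Let N_k = |{terms of depth ≤ k}|. Then N_0 = 3 and N_k = 3 + N_{k-1} for k ≥ 1 (one summand per function symbol, arity giving the exponent).
N_0 = 3
N_1 = 3 + 3 = 6
N_2 = 3 + 6 = 9
So |H| = 9.
Each predicate of arity r yields |H|^r ground atoms (one per choice of an r-tuple from H):
  Q: 9^2 = 81;  S: 9^3 = 729;  R: 9
Total ground atoms: 81 + 729 + 9 = 819.

819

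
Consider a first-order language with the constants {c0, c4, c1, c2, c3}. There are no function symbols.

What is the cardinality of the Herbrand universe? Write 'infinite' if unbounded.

5

There are no function symbols, so every ground term is one of the 5 constants.
The Herbrand universe is {c0, c4, c1, c2, c3}, which is finite with 5 elements.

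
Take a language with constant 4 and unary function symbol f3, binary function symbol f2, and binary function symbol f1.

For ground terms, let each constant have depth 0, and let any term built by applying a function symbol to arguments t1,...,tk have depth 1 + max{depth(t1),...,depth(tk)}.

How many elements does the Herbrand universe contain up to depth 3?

If N_k denotes the number of depth-≤k ground terms, the 1 constant gives N_0 = 1, and each function symbol of arity r contributes N_{k-1}^r new terms at level k: N_k = 1 + N_{k-1} + N_{k-1}^2 + N_{k-1}^2.
N_0 = 1
N_1 = 1 + 1 + 1^2 + 1^2 = 4
N_2 = 1 + 4 + 4^2 + 4^2 = 37
N_3 = 1 + 37 + 37^2 + 37^2 = 2776

2776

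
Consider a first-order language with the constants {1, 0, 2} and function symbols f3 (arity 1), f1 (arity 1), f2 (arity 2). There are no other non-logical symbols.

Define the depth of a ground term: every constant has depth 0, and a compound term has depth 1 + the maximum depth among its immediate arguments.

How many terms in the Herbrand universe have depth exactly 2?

Let N_k count ground terms of depth at most k. Each non-constant term of depth ≤ k is some function symbol applied to depth-≤(k−1) arguments, giving N_k = 3 + N_{k-1} + N_{k-1} + N_{k-1}^2.
N_0 = 3
N_1 = 3 + 3 + 3 + 3^2 = 18
N_2 = 3 + 18 + 18 + 18^2 = 363
Terms of depth exactly 2: N_2 − N_1 = 363 − 18 = 345.

345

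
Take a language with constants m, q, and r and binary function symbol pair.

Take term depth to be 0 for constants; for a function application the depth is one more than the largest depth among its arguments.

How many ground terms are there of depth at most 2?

Write N_k for the number of ground terms of depth ≤ k. A term of depth ≤ k is either a constant or a function symbol applied to arguments of depth ≤ k−1, so N_k = 3 + N_{k-1}^2.
N_0 = 3
N_1 = 3 + 3^2 = 12
N_2 = 3 + 12^2 = 147

147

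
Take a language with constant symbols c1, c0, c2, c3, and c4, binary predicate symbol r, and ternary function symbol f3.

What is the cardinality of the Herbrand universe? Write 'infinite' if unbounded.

infinite

The signature has at least one function symbol (f3, arity 3) and at least one constant (c1).
Iterating f3 gives infinitely many distinct ground terms: c1, f3(c1, c1, c1), f3(f3(c1, c1, c1), f3(c1, c1, c1), f3(c1, c1, c1)), ...
So the Herbrand universe is infinite.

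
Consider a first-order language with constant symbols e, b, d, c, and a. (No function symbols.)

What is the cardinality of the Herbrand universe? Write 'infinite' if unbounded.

5

There are no function symbols, so every ground term is one of the 5 constants.
The Herbrand universe is {e, b, d, c, a}, which is finite with 5 elements.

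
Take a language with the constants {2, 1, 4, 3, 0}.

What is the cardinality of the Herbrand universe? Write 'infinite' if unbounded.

5

There are no function symbols, so every ground term is one of the 5 constants.
The Herbrand universe is {2, 1, 4, 3, 0}, which is finite with 5 elements.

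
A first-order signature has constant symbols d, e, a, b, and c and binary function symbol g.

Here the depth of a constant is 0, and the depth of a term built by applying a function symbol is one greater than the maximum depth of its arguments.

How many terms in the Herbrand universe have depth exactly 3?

818125

Write N_k for the number of ground terms of depth ≤ k. A term of depth ≤ k is either a constant or a function symbol applied to arguments of depth ≤ k−1, so N_k = 5 + N_{k-1}^2.
N_0 = 5
N_1 = 5 + 5^2 = 30
N_2 = 5 + 30^2 = 905
N_3 = 5 + 905^2 = 819030
Terms of depth exactly 3: N_3 − N_2 = 819030 − 905 = 818125.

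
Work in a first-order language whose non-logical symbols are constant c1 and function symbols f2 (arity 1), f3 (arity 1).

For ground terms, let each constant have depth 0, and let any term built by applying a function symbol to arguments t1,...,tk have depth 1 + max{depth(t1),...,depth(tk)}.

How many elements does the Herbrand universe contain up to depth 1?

If N_k denotes the number of depth-≤k ground terms, the 1 constant gives N_0 = 1, and each function symbol of arity r contributes N_{k-1}^r new terms at level k: N_k = 1 + N_{k-1} + N_{k-1}.
N_0 = 1
N_1 = 1 + 1 + 1 = 3

3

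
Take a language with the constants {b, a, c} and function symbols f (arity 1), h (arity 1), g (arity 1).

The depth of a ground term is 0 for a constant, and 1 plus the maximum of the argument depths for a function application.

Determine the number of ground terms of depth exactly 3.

Write N_k for the number of ground terms of depth ≤ k. A term of depth ≤ k is either a constant or a function symbol applied to arguments of depth ≤ k−1, so N_k = 3 + N_{k-1} + N_{k-1} + N_{k-1}.
N_0 = 3
N_1 = 3 + 3 + 3 + 3 = 12
N_2 = 3 + 12 + 12 + 12 = 39
N_3 = 3 + 39 + 39 + 39 = 120
Terms of depth exactly 3: N_3 − N_2 = 120 − 39 = 81.

81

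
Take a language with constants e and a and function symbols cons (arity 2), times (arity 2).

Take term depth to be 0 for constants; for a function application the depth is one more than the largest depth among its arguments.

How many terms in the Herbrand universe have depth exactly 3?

If N_k denotes the number of depth-≤k ground terms, the 2 constants give N_0 = 2, and each function symbol of arity r contributes N_{k-1}^r new terms at level k: N_k = 2 + N_{k-1}^2 + N_{k-1}^2.
N_0 = 2
N_1 = 2 + 2^2 + 2^2 = 10
N_2 = 2 + 10^2 + 10^2 = 202
N_3 = 2 + 202^2 + 202^2 = 81610
Terms of depth exactly 3: N_3 − N_2 = 81610 − 202 = 81408.

81408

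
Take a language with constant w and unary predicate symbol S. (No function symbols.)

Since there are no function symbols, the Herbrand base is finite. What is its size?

1

With no function symbols, the Herbrand universe is just the 1 constant.
Ground atoms per predicate: S: 1.
Herbrand base size = 1 = 1.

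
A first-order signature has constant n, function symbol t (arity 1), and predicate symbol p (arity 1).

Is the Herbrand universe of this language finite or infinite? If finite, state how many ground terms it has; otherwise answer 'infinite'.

infinite

The signature has at least one function symbol (t, arity 1) and at least one constant (n).
Iterating t gives infinitely many distinct ground terms: n, t(n), t(t(n)), ...
So the Herbrand universe is infinite.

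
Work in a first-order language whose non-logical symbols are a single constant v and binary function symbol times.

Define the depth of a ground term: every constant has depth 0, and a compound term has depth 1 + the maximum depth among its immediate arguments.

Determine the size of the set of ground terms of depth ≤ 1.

Write N_k for the number of ground terms of depth ≤ k. A term of depth ≤ k is either a constant or a function symbol applied to arguments of depth ≤ k−1, so N_k = 1 + N_{k-1}^2.
N_0 = 1
N_1 = 1 + 1^2 = 2
Explicitly: v, times(v, v).

2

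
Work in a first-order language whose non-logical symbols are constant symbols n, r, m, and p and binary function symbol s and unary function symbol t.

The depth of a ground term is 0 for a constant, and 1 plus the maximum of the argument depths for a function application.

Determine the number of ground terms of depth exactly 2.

580

Write N_k for the number of ground terms of depth ≤ k. A term of depth ≤ k is either a constant or a function symbol applied to arguments of depth ≤ k−1, so N_k = 4 + N_{k-1}^2 + N_{k-1}.
N_0 = 4
N_1 = 4 + 4^2 + 4 = 24
N_2 = 4 + 24^2 + 24 = 604
Terms of depth exactly 2: N_2 − N_1 = 604 − 24 = 580.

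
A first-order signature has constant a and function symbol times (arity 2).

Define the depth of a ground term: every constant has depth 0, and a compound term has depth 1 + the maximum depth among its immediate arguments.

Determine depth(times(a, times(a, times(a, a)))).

3

depth(times(a, a)) = 1 + max(0, 0) = 1
depth(times(a, times(a, a))) = 1 + max(0, 1) = 2
depth(times(a, times(a, times(a, a)))) = 1 + max(0, 2) = 3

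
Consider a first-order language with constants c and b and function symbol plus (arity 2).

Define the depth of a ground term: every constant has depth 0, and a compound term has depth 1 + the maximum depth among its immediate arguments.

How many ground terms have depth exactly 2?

32

Count level by level. With function symbols plus/2, the terms of depth ≤ k are the 2 constants together with each function applied to depth-≤(k−1) tuples, so N_k = 2 + N_{k-1}^2.
N_0 = 2
N_1 = 2 + 2^2 = 6
N_2 = 2 + 6^2 = 38
Terms of depth exactly 2: N_2 − N_1 = 38 − 6 = 32.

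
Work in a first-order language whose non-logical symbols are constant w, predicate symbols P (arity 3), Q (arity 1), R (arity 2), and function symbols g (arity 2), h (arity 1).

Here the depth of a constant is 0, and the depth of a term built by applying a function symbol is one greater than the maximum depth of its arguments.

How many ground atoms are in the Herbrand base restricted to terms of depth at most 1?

First count ground terms of depth ≤ 1.
Count level by level. With function symbols g/2, h/1, the terms of depth ≤ k are the 1 constant together with each function applied to depth-≤(k−1) tuples, so N_k = 1 + N_{k-1}^2 + N_{k-1}.
N_0 = 1
N_1 = 1 + 1^2 + 1 = 3
So |H| = 3.
A ground atom is a predicate applied to a tuple of terms from H, so the count is the sum over predicates of |H|^arity:
  P: 3^3 = 27;  Q: 3;  R: 3^2 = 9
Total ground atoms: 27 + 3 + 9 = 39.

39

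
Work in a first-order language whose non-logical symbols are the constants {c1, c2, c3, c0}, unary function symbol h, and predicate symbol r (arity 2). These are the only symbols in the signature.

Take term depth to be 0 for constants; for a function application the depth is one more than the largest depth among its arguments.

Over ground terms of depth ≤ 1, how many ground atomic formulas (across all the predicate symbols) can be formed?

64

First count ground terms of depth ≤ 1.
Write N_k for the number of ground terms of depth ≤ k. A term of depth ≤ k is either a constant or a function symbol applied to arguments of depth ≤ k−1, so N_k = 4 + N_{k-1}.
N_0 = 4
N_1 = 4 + 4 = 8
Explicitly: c1, c2, c3, c0, h(c1), h(c2), h(c3), h(c0).
So |H| = 8.
For each predicate symbol, the number of ground atoms is |H| raised to its arity; summing:
  r: 8^2 = 64
Total ground atoms: 64.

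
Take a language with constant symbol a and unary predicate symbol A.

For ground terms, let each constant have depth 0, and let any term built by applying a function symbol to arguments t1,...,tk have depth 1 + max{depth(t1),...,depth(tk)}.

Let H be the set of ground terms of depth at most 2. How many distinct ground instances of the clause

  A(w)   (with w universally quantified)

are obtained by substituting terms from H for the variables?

1

Ground terms of depth ≤ 2:
  With no function symbols every ground term is a constant, so there is exactly 1 ground term at every depth bound.
  N_0 = 1
  N_1 = 1
  N_2 = 1
  Explicitly: a.
So there is exactly 1 ground term available for substitution.
The clause has 1 distinct variable (w), which appears in the body. In the free term algebra distinct substitutions yield syntactically distinct ground instances.
Number of ground instances = 1.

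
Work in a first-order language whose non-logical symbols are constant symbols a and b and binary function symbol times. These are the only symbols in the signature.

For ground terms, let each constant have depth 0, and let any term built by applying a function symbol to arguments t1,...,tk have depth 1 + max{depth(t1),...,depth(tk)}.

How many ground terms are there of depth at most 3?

1446

Let N_k count ground terms of depth at most k. Each non-constant term of depth ≤ k is some function symbol applied to depth-≤(k−1) arguments, giving N_k = 2 + N_{k-1}^2.
N_0 = 2
N_1 = 2 + 2^2 = 6
N_2 = 2 + 6^2 = 38
N_3 = 2 + 38^2 = 1446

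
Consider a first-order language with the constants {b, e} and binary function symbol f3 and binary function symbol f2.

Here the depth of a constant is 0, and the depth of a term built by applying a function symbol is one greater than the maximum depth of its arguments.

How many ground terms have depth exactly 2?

Write N_k for the number of ground terms of depth ≤ k. A term of depth ≤ k is either a constant or a function symbol applied to arguments of depth ≤ k−1, so N_k = 2 + N_{k-1}^2 + N_{k-1}^2.
N_0 = 2
N_1 = 2 + 2^2 + 2^2 = 10
N_2 = 2 + 10^2 + 10^2 = 202
Terms of depth exactly 2: N_2 − N_1 = 202 − 10 = 192.

192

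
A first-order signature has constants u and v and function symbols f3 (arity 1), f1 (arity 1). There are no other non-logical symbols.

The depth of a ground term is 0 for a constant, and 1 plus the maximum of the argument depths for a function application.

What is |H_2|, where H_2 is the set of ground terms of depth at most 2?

14

Let N_k = |{terms of depth ≤ k}|. Then N_0 = 2 and N_k = 2 + N_{k-1} + N_{k-1} for k ≥ 1 (one summand per function symbol, arity giving the exponent).
N_0 = 2
N_1 = 2 + 2 + 2 = 6
N_2 = 2 + 6 + 6 = 14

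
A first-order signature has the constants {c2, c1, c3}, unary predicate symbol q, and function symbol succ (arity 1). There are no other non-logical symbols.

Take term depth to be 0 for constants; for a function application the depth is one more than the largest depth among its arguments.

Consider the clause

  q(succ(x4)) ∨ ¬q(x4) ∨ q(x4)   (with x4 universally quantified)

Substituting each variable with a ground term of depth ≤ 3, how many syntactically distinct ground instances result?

12

Ground terms of depth ≤ 3:
  Write N_k for the number of ground terms of depth ≤ k. A term of depth ≤ k is either a constant or a function symbol applied to arguments of depth ≤ k−1, so N_k = 3 + N_{k-1}.
  N_0 = 3
  N_1 = 3 + 3 = 6
  N_2 = 3 + 6 = 9
  N_3 = 3 + 9 = 12
  Explicitly: c2, c1, c3, succ(c2), succ(c1), succ(c3), succ(succ(c2)), succ(succ(c1)), succ(succ(c3)), succ(succ(succ(c2))), succ(succ(succ(c1))), succ(succ(succ(c3))).
So there are 12 ground terms available for substitution.
The variable x4 ranges independently over the available ground terms, and distinct assignments produce distinct instances.
Number of ground instances = 12.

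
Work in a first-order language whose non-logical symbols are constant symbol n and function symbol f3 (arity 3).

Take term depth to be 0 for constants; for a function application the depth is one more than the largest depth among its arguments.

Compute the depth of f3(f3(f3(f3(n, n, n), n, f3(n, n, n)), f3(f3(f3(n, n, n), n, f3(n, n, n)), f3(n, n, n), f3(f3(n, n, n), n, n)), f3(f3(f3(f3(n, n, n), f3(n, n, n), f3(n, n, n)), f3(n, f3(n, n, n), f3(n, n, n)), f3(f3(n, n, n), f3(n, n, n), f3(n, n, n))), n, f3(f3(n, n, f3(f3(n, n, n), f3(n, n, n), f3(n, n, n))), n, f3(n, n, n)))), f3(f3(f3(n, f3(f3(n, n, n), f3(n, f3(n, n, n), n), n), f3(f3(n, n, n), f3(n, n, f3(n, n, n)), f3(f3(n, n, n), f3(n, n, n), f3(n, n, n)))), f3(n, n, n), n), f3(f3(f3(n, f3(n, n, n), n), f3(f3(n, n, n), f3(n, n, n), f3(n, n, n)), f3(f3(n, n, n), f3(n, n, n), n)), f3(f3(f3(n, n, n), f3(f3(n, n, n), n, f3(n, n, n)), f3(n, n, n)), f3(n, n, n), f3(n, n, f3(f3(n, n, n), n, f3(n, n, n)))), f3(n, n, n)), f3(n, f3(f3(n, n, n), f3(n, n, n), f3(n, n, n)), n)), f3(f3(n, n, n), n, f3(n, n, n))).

depth(f3(n, n, n)) = 1 + max(0, 0, 0) = 1
depth(f3(f3(n, n, n), n, f3(n, n, n))) = 1 + max(1, 0, 1) = 2
depth(f3(f3(n, n, n), n, n)) = 1 + max(1, 0, 0) = 2
depth(f3(f3(f3(n, n, n), n, f3(n, n, n)), f3(n, n, n), f3(f3(n, n, n), n, n))) = 1 + max(2, 1, 2) = 3
depth(f3(f3(n, n, n), f3(n, n, n), f3(n, n, n))) = 1 + max(1, 1, 1) = 2
depth(f3(n, f3(n, n, n), f3(n, n, n))) = 1 + max(0, 1, 1) = 2
depth(f3(f3(f3(n, n, n), f3(n, n, n), f3(n, n, n)), f3(n, f3(n, n, n), f3(n, n, n)), f3(f3(n, n, n), f3(n, n, n), f3(n, n, n)))) = 1 + max(2, 2, 2) = 3
depth(f3(n, n, f3(f3(n, n, n), f3(n, n, n), f3(n, n, n)))) = 1 + max(0, 0, 2) = 3
depth(f3(f3(n, n, f3(f3(n, n, n), f3(n, n, n), f3(n, n, n))), n, f3(n, n, n))) = 1 + max(3, 0, 1) = 4
depth(f3(f3(f3(f3(n, n, n), f3(n, n, n), f3(n, n, n)), f3(n, f3(n, n, n), f3(n, n, n)), f3(f3(n, n, n), f3(n, n, n), f3(n, n, n))), n, f3(f3(n, n, f3(f3(n, n, n), f3(n, n, n), f3(n, n, n))), n, f3(n, n, n)))) = 1 + max(3, 0, 4) = 5
depth(f3(f3(f3(n, n, n), n, f3(n, n, n)), f3(f3(f3(n, n, n), n, f3(n, n, n)), f3(n, n, n), f3(f3(n, n, n), n, n)), f3(f3(f3(f3(n, n, n), f3(n, n, n), f3(n, n, n)), f3(n, f3(n, n, n), f3(n, n, n)), f3(f3(n, n, n), f3(n, n, n), f3(n, n, n))), n, f3(f3(n, n, f3(f3(n, n, n), f3(n, n, n), f3(n, n, n))), n, f3(n, n, n))))) = 1 + max(2, 3, 5) = 6
depth(f3(n, f3(n, n, n), n)) = 1 + max(0, 1, 0) = 2
depth(f3(f3(n, n, n), f3(n, f3(n, n, n), n), n)) = 1 + max(1, 2, 0) = 3
depth(f3(n, n, f3(n, n, n))) = 1 + max(0, 0, 1) = 2
depth(f3(f3(n, n, n), f3(n, n, f3(n, n, n)), f3(f3(n, n, n), f3(n, n, n), f3(n, n, n)))) = 1 + max(1, 2, 2) = 3
depth(f3(n, f3(f3(n, n, n), f3(n, f3(n, n, n), n), n), f3(f3(n, n, n), f3(n, n, f3(n, n, n)), f3(f3(n, n, n), f3(n, n, n), f3(n, n, n))))) = 1 + max(0, 3, 3) = 4
depth(f3(f3(n, f3(f3(n, n, n), f3(n, f3(n, n, n), n), n), f3(f3(n, n, n), f3(n, n, f3(n, n, n)), f3(f3(n, n, n), f3(n, n, n), f3(n, n, n)))), f3(n, n, n), n)) = 1 + max(4, 1, 0) = 5
depth(f3(f3(n, n, n), f3(n, n, n), n)) = 1 + max(1, 1, 0) = 2
depth(f3(f3(n, f3(n, n, n), n), f3(f3(n, n, n), f3(n, n, n), f3(n, n, n)), f3(f3(n, n, n), f3(n, n, n), n))) = 1 + max(2, 2, 2) = 3
depth(f3(f3(n, n, n), f3(f3(n, n, n), n, f3(n, n, n)), f3(n, n, n))) = 1 + max(1, 2, 1) = 3
depth(f3(n, n, f3(f3(n, n, n), n, f3(n, n, n)))) = 1 + max(0, 0, 2) = 3
depth(f3(f3(f3(n, n, n), f3(f3(n, n, n), n, f3(n, n, n)), f3(n, n, n)), f3(n, n, n), f3(n, n, f3(f3(n, n, n), n, f3(n, n, n))))) = 1 + max(3, 1, 3) = 4
depth(f3(f3(f3(n, f3(n, n, n), n), f3(f3(n, n, n), f3(n, n, n), f3(n, n, n)), f3(f3(n, n, n), f3(n, n, n), n)), f3(f3(f3(n, n, n), f3(f3(n, n, n), n, f3(n, n, n)), f3(n, n, n)), f3(n, n, n), f3(n, n, f3(f3(n, n, n), n, f3(n, n, n)))), f3(n, n, n))) = 1 + max(3, 4, 1) = 5
depth(f3(n, f3(f3(n, n, n), f3(n, n, n), f3(n, n, n)), n)) = 1 + max(0, 2, 0) = 3
depth(f3(f3(f3(n, f3(f3(n, n, n), f3(n, f3(n, n, n), n), n), f3(f3(n, n, n), f3(n, n, f3(n, n, n)), f3(f3(n, n, n), f3(n, n, n), f3(n, n, n)))), f3(n, n, n), n), f3(f3(f3(n, f3(n, n, n), n), f3(f3(n, n, n), f3(n, n, n), f3(n, n, n)), f3(f3(n, n, n), f3(n, n, n), n)), f3(f3(f3(n, n, n), f3(f3(n, n, n), n, f3(n, n, n)), f3(n, n, n)), f3(n, n, n), f3(n, n, f3(f3(n, n, n), n, f3(n, n, n)))), f3(n, n, n)), f3(n, f3(f3(n, n, n), f3(n, n, n), f3(n, n, n)), n))) = 1 + max(5, 5, 3) = 6
depth(f3(f3(f3(f3(n, n, n), n, f3(n, n, n)), f3(f3(f3(n, n, n), n, f3(n, n, n)), f3(n, n, n), f3(f3(n, n, n), n, n)), f3(f3(f3(f3(n, n, n), f3(n, n, n), f3(n, n, n)), f3(n, f3(n, n, n), f3(n, n, n)), f3(f3(n, n, n), f3(n, n, n), f3(n, n, n))), n, f3(f3(n, n, f3(f3(n, n, n), f3(n, n, n), f3(n, n, n))), n, f3(n, n, n)))), f3(f3(f3(n, f3(f3(n, n, n), f3(n, f3(n, n, n), n), n), f3(f3(n, n, n), f3(n, n, f3(n, n, n)), f3(f3(n, n, n), f3(n, n, n), f3(n, n, n)))), f3(n, n, n), n), f3(f3(f3(n, f3(n, n, n), n), f3(f3(n, n, n), f3(n, n, n), f3(n, n, n)), f3(f3(n, n, n), f3(n, n, n), n)), f3(f3(f3(n, n, n), f3(f3(n, n, n), n, f3(n, n, n)), f3(n, n, n)), f3(n, n, n), f3(n, n, f3(f3(n, n, n), n, f3(n, n, n)))), f3(n, n, n)), f3(n, f3(f3(n, n, n), f3(n, n, n), f3(n, n, n)), n)), f3(f3(n, n, n), n, f3(n, n, n)))) = 1 + max(6, 6, 2) = 7

7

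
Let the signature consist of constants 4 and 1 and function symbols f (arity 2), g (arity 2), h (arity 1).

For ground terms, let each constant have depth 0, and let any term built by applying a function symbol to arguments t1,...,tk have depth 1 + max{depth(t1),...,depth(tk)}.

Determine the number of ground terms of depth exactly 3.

182410

Write N_k for the number of ground terms of depth ≤ k. A term of depth ≤ k is either a constant or a function symbol applied to arguments of depth ≤ k−1, so N_k = 2 + N_{k-1}^2 + N_{k-1}^2 + N_{k-1}.
N_0 = 2
N_1 = 2 + 2^2 + 2^2 + 2 = 12
N_2 = 2 + 12^2 + 12^2 + 12 = 302
N_3 = 2 + 302^2 + 302^2 + 302 = 182712
Terms of depth exactly 3: N_3 − N_2 = 182712 − 302 = 182410.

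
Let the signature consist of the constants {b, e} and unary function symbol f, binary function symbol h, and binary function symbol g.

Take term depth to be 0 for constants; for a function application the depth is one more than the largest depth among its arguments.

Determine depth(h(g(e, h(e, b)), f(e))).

depth(h(e, b)) = 1 + max(0, 0) = 1
depth(g(e, h(e, b))) = 1 + max(0, 1) = 2
depth(f(e)) = 1 + depth(e) = 1 + 0 = 1
depth(h(g(e, h(e, b)), f(e))) = 1 + max(2, 1) = 3

3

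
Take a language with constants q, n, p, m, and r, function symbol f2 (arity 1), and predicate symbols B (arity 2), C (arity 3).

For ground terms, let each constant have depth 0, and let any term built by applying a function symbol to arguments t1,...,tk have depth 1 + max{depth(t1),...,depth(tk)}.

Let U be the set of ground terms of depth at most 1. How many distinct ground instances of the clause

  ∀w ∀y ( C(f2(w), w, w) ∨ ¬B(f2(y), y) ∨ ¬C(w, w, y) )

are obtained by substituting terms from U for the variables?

100

Ground terms of depth ≤ 1:
  Let N_k = |{terms of depth ≤ k}|. Then N_0 = 5 and N_k = 5 + N_{k-1} for k ≥ 1 (one summand per function symbol, arity giving the exponent).
  N_0 = 5
  N_1 = 5 + 5 = 10
So there are 10 ground terms available for substitution.
There are 2 variables to instantiate (w, y), each occurring in at least one literal, so different choices give different ground instances.
Number of ground instances = 10^2 = 100.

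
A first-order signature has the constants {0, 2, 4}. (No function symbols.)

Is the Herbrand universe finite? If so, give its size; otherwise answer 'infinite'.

There are no function symbols, so every ground term is one of the 3 constants.
The Herbrand universe is {0, 2, 4}, which is finite with 3 elements.

3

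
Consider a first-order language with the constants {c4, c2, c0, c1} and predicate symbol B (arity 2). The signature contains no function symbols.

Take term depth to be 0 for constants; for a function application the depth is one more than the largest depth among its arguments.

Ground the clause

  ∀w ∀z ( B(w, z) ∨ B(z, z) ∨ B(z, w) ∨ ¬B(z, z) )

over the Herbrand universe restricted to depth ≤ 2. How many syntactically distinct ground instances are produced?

Ground terms of depth ≤ 2:
  With no function symbols every ground term is a constant, so there are exactly 4 ground terms at every depth bound.
  N_0 = 4
  N_1 = 4
  N_2 = 4
So there are 4 ground terms available for substitution.
The clause has 2 distinct variables (w, z), each appearing in the body. In the free term algebra distinct substitutions yield syntactically distinct ground instances.
Number of ground instances = 4^2 = 16.

16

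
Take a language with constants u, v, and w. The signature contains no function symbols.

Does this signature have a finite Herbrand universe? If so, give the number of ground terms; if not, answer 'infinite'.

3

There are no function symbols, so every ground term is one of the 3 constants.
The Herbrand universe is {u, v, w}, which is finite with 3 elements.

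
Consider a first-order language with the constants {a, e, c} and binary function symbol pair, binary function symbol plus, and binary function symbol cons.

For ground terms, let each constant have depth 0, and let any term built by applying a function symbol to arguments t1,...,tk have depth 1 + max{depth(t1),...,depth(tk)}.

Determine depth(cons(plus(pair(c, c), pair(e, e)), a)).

depth(pair(c, c)) = 1 + max(0, 0) = 1
depth(pair(e, e)) = 1 + max(0, 0) = 1
depth(plus(pair(c, c), pair(e, e))) = 1 + max(1, 1) = 2
depth(cons(plus(pair(c, c), pair(e, e)), a)) = 1 + max(2, 0) = 3

3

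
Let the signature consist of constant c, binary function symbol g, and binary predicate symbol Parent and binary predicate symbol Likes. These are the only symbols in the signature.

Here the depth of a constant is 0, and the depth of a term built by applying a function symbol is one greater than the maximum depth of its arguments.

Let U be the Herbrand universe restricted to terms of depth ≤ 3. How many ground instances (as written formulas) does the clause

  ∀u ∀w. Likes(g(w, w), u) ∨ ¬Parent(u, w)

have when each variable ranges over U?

Ground terms of depth ≤ 3:
  Write N_k for the number of ground terms of depth ≤ k. A term of depth ≤ k is either a constant or a function symbol applied to arguments of depth ≤ k−1, so N_k = 1 + N_{k-1}^2.
  N_0 = 1
  N_1 = 1 + 1^2 = 2
  N_2 = 1 + 2^2 = 5
  N_3 = 1 + 5^2 = 26
So there are 26 ground terms available for substitution.
The body mentions every one of the 2 quantified variables; since ground terms form a free algebra, no two substitutions collapse to the same formula.
Number of ground instances = 26^2 = 676.

676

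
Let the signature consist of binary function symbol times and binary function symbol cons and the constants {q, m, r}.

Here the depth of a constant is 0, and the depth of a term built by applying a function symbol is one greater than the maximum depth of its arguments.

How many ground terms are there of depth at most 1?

21

Count level by level. With function symbols times/2, cons/2, the terms of depth ≤ k are the 3 constants together with each function applied to depth-≤(k−1) tuples, so N_k = 3 + N_{k-1}^2 + N_{k-1}^2.
N_0 = 3
N_1 = 3 + 3^2 + 3^2 = 21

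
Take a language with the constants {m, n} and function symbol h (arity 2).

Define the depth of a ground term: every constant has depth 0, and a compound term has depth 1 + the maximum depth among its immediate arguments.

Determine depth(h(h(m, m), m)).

2

depth(h(m, m)) = 1 + max(0, 0) = 1
depth(h(h(m, m), m)) = 1 + max(1, 0) = 2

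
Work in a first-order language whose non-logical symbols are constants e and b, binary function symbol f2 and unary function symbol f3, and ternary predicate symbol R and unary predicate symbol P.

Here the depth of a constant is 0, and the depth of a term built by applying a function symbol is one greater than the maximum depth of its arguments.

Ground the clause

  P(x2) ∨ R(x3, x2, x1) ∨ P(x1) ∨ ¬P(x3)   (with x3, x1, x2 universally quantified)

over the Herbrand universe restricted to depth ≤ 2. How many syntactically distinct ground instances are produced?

Ground terms of depth ≤ 2:
  Write N_k for the number of ground terms of depth ≤ k. A term of depth ≤ k is either a constant or a function symbol applied to arguments of depth ≤ k−1, so N_k = 2 + N_{k-1}^2 + N_{k-1}.
  N_0 = 2
  N_1 = 2 + 2^2 + 2 = 8
  N_2 = 2 + 8^2 + 8 = 74
So there are 74 ground terms available for substitution.
Each of x3, x1, x2 ranges independently over the available ground terms, and distinct assignments produce distinct instances.
Number of ground instances = 74^3 = 405224.

405224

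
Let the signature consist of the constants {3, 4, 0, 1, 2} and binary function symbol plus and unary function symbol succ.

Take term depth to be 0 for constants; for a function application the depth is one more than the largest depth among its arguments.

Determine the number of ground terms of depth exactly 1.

Count level by level. With function symbols plus/2, succ/1, the terms of depth ≤ k are the 5 constants together with each function applied to depth-≤(k−1) tuples, so N_k = 5 + N_{k-1}^2 + N_{k-1}.
N_0 = 5
N_1 = 5 + 5^2 + 5 = 35
Terms of depth exactly 1: N_1 − N_0 = 35 − 5 = 30.

30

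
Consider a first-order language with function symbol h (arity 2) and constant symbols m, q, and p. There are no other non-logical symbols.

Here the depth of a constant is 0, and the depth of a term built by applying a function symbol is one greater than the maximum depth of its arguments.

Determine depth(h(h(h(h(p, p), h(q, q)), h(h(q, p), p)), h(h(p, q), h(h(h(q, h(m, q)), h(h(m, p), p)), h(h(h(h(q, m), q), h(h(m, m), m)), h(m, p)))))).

7

depth(h(p, p)) = 1 + max(0, 0) = 1
depth(h(q, q)) = 1 + max(0, 0) = 1
depth(h(h(p, p), h(q, q))) = 1 + max(1, 1) = 2
depth(h(q, p)) = 1 + max(0, 0) = 1
depth(h(h(q, p), p)) = 1 + max(1, 0) = 2
depth(h(h(h(p, p), h(q, q)), h(h(q, p), p))) = 1 + max(2, 2) = 3
depth(h(p, q)) = 1 + max(0, 0) = 1
depth(h(m, q)) = 1 + max(0, 0) = 1
depth(h(q, h(m, q))) = 1 + max(0, 1) = 2
depth(h(m, p)) = 1 + max(0, 0) = 1
depth(h(h(m, p), p)) = 1 + max(1, 0) = 2
depth(h(h(q, h(m, q)), h(h(m, p), p))) = 1 + max(2, 2) = 3
depth(h(q, m)) = 1 + max(0, 0) = 1
depth(h(h(q, m), q)) = 1 + max(1, 0) = 2
depth(h(m, m)) = 1 + max(0, 0) = 1
depth(h(h(m, m), m)) = 1 + max(1, 0) = 2
depth(h(h(h(q, m), q), h(h(m, m), m))) = 1 + max(2, 2) = 3
depth(h(h(h(h(q, m), q), h(h(m, m), m)), h(m, p))) = 1 + max(3, 1) = 4
depth(h(h(h(q, h(m, q)), h(h(m, p), p)), h(h(h(h(q, m), q), h(h(m, m), m)), h(m, p)))) = 1 + max(3, 4) = 5
depth(h(h(p, q), h(h(h(q, h(m, q)), h(h(m, p), p)), h(h(h(h(q, m), q), h(h(m, m), m)), h(m, p))))) = 1 + max(1, 5) = 6
depth(h(h(h(h(p, p), h(q, q)), h(h(q, p), p)), h(h(p, q), h(h(h(q, h(m, q)), h(h(m, p), p)), h(h(h(h(q, m), q), h(h(m, m), m)), h(m, p)))))) = 1 + max(3, 6) = 7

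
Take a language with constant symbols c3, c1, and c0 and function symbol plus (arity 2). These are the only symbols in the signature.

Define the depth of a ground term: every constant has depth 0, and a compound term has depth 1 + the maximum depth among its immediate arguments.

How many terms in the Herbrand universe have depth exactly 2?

135

Count level by level. With function symbols plus/2, the terms of depth ≤ k are the 3 constants together with each function applied to depth-≤(k−1) tuples, so N_k = 3 + N_{k-1}^2.
N_0 = 3
N_1 = 3 + 3^2 = 12
N_2 = 3 + 12^2 = 147
Terms of depth exactly 2: N_2 − N_1 = 147 − 12 = 135.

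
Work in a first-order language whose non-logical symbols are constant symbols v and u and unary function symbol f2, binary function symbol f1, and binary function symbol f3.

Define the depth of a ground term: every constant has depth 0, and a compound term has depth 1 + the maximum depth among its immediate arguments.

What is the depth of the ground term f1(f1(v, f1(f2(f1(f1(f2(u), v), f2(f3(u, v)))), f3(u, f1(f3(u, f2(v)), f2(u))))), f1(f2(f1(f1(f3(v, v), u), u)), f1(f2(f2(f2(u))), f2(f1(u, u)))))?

depth(f2(u)) = 1 + depth(u) = 1 + 0 = 1
depth(f1(f2(u), v)) = 1 + max(1, 0) = 2
depth(f3(u, v)) = 1 + max(0, 0) = 1
depth(f2(f3(u, v))) = 1 + depth(f3(u, v)) = 1 + 1 = 2
depth(f1(f1(f2(u), v), f2(f3(u, v)))) = 1 + max(2, 2) = 3
depth(f2(f1(f1(f2(u), v), f2(f3(u, v))))) = 1 + depth(f1(f1(f2(u), v), f2(f3(u, v)))) = 1 + 3 = 4
depth(f2(v)) = 1 + depth(v) = 1 + 0 = 1
depth(f3(u, f2(v))) = 1 + max(0, 1) = 2
depth(f1(f3(u, f2(v)), f2(u))) = 1 + max(2, 1) = 3
depth(f3(u, f1(f3(u, f2(v)), f2(u)))) = 1 + max(0, 3) = 4
depth(f1(f2(f1(f1(f2(u), v), f2(f3(u, v)))), f3(u, f1(f3(u, f2(v)), f2(u))))) = 1 + max(4, 4) = 5
depth(f1(v, f1(f2(f1(f1(f2(u), v), f2(f3(u, v)))), f3(u, f1(f3(u, f2(v)), f2(u)))))) = 1 + max(0, 5) = 6
depth(f3(v, v)) = 1 + max(0, 0) = 1
depth(f1(f3(v, v), u)) = 1 + max(1, 0) = 2
depth(f1(f1(f3(v, v), u), u)) = 1 + max(2, 0) = 3
depth(f2(f1(f1(f3(v, v), u), u))) = 1 + depth(f1(f1(f3(v, v), u), u)) = 1 + 3 = 4
depth(f2(f2(u))) = 1 + depth(f2(u)) = 1 + 1 = 2
depth(f2(f2(f2(u)))) = 1 + depth(f2(f2(u))) = 1 + 2 = 3
depth(f1(u, u)) = 1 + max(0, 0) = 1
depth(f2(f1(u, u))) = 1 + depth(f1(u, u)) = 1 + 1 = 2
depth(f1(f2(f2(f2(u))), f2(f1(u, u)))) = 1 + max(3, 2) = 4
depth(f1(f2(f1(f1(f3(v, v), u), u)), f1(f2(f2(f2(u))), f2(f1(u, u))))) = 1 + max(4, 4) = 5
depth(f1(f1(v, f1(f2(f1(f1(f2(u), v), f2(f3(u, v)))), f3(u, f1(f3(u, f2(v)), f2(u))))), f1(f2(f1(f1(f3(v, v), u), u)), f1(f2(f2(f2(u))), f2(f1(u, u)))))) = 1 + max(6, 5) = 7

7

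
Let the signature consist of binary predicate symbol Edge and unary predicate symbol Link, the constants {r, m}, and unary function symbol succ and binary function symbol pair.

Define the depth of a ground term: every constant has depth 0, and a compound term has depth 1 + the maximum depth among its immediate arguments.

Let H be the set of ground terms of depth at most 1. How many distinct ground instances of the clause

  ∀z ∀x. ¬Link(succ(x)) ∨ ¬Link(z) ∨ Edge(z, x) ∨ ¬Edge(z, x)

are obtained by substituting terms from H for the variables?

64

Ground terms of depth ≤ 1:
  If N_k denotes the number of depth-≤k ground terms, the 2 constants give N_0 = 2, and each function symbol of arity r contributes N_{k-1}^r new terms at level k: N_k = 2 + N_{k-1} + N_{k-1}^2.
  N_0 = 2
  N_1 = 2 + 2 + 2^2 = 8
  Explicitly: r, m, succ(r), succ(m), pair(r, r), pair(r, m), pair(m, r), pair(m, m).
So there are 8 ground terms available for substitution.
The clause has 2 distinct variables (z, x), each appearing in the body. In the free term algebra distinct substitutions yield syntactically distinct ground instances.
Number of ground instances = 8^2 = 64.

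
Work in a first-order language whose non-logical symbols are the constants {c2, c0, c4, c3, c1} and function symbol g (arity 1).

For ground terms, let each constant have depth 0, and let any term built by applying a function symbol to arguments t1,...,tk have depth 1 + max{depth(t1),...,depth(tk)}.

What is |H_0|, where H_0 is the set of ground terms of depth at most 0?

5

If N_k denotes the number of depth-≤k ground terms, the 5 constants give N_0 = 5, and each function symbol of arity r contributes N_{k-1}^r new terms at level k: N_k = 5 + N_{k-1}.
N_0 = 5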